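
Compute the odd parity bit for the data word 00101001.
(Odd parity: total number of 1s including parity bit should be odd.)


Number of 1s in data: 3
Parity bit: 0

0


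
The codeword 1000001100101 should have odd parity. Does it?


Number of 1s: 5

Yes, parity is correct (5 ones)


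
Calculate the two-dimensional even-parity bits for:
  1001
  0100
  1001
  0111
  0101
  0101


Row parities: 010100
Column parities: 0011

Row P: 010100, Col P: 0011, Corner: 0


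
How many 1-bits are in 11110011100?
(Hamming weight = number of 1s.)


Counting 1s in 11110011100

7


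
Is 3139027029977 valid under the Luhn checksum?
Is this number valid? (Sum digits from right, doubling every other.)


Luhn sum = 60
60 mod 10 = 0

Valid (Luhn sum mod 10 = 0)


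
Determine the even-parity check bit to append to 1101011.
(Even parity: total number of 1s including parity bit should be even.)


Number of 1s in data: 5
Parity bit: 1

1


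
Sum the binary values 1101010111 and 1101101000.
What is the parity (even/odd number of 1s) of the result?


1101010111 = 855
1101101000 = 872
Sum = 1727 = 11010111111
1s count = 9

odd parity (9 ones in 11010111111)


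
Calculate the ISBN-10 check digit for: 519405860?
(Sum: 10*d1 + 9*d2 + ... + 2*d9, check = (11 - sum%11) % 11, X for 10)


Weighted sum: 234
234 mod 11 = 3

Check digit: 8


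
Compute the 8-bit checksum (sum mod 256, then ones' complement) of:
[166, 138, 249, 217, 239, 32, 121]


Sum = 1162 mod 256 = 138
Complement = 117

117


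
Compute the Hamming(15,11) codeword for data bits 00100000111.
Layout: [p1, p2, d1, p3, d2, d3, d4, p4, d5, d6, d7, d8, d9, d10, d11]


Parity bits: p1=0, p2=1, p3=0, p4=1

010001010000111


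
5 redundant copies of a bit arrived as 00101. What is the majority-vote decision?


Ones: 2 out of 5
Threshold: 3

0 (2/5 voted 1)


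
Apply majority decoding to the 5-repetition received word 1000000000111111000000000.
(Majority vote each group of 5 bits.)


Groups: 10000, 00000, 11111, 10000, 00000
Majority votes: 00100

00100


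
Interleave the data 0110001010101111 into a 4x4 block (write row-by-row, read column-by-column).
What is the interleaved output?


Matrix:
  0110
  0010
  1010
  1111
Read columns: 0011100111110001

0011100111110001


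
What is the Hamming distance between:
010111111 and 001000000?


XOR: 011111111
Count of 1s: 8

8


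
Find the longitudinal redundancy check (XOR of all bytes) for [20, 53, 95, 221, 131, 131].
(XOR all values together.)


XOR chain: 20 ^ 53 ^ 95 ^ 221 ^ 131 ^ 131 = 163

163


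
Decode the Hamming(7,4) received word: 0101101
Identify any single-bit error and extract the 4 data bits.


Syndrome = 4: error at position 4

Data: 0101 (corrected bit 4)


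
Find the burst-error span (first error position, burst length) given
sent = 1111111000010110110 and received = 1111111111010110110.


XOR: 0000000111000000000

Burst at position 7, length 3


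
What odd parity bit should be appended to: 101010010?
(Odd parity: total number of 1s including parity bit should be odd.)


Number of 1s in data: 4
Parity bit: 1

1


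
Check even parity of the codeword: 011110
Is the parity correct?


Number of 1s: 4

Yes, parity is correct (4 ones)


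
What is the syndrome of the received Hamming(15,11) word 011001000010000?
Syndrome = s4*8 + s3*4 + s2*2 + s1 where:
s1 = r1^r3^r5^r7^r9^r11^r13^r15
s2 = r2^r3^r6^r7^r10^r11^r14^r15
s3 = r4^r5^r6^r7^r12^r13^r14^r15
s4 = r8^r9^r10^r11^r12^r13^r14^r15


s1=0, s2=0, s3=1, s4=1

Syndrome = 12 (error at position 12)


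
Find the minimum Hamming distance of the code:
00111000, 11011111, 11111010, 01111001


Comparing all pairs, minimum distance: 2
Can detect 1 errors, correct 0 errors

2


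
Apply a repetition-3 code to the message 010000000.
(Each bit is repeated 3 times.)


Each bit -> 3 copies

000111000000000000000000000


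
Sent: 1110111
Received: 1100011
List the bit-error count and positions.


XOR: 0010100

2 error(s) at position(s): 2, 4


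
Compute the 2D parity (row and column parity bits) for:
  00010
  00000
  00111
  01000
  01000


Row parities: 10111
Column parities: 00101

Row P: 10111, Col P: 00101, Corner: 0


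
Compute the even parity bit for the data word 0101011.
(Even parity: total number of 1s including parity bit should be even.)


Number of 1s in data: 4
Parity bit: 0

0


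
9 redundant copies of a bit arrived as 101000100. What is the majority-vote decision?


Ones: 3 out of 9
Threshold: 5

0 (3/9 voted 1)


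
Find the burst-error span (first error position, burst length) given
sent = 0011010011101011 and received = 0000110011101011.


XOR: 0011100000000000

Burst at position 2, length 3


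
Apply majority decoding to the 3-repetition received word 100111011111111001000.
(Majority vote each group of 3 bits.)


Groups: 100, 111, 011, 111, 111, 001, 000
Majority votes: 0111100

0111100


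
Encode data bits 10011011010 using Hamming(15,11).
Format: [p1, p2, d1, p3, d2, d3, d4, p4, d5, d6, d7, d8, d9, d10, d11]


Parity bits: p1=0, p2=0, p3=1, p4=0

001100101011010


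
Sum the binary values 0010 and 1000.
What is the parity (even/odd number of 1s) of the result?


0010 = 2
1000 = 8
Sum = 10 = 1010
1s count = 2

even parity (2 ones in 1010)


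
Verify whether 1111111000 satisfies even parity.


Number of 1s: 7

No, parity error (7 ones)


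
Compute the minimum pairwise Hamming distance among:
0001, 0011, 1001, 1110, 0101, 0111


Comparing all pairs, minimum distance: 1
Can detect 0 errors, correct 0 errors

1


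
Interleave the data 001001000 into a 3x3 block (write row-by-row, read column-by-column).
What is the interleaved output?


Matrix:
  001
  001
  000
Read columns: 000000110

000000110


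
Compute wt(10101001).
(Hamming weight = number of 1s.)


Counting 1s in 10101001

4


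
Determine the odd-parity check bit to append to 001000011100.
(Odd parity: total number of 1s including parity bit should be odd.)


Number of 1s in data: 4
Parity bit: 1

1


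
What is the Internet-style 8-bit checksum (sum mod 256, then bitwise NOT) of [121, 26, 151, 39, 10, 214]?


Sum = 561 mod 256 = 49
Complement = 206

206


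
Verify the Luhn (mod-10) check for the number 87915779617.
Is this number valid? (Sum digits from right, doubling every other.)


Luhn sum = 65
65 mod 10 = 5

Invalid (Luhn sum mod 10 = 5)


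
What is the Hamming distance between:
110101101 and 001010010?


XOR: 111111111
Count of 1s: 9

9


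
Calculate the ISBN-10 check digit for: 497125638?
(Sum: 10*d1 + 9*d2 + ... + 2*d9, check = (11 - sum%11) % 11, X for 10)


Weighted sum: 270
270 mod 11 = 6

Check digit: 5


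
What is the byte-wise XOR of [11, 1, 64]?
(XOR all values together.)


XOR chain: 11 ^ 1 ^ 64 = 74

74


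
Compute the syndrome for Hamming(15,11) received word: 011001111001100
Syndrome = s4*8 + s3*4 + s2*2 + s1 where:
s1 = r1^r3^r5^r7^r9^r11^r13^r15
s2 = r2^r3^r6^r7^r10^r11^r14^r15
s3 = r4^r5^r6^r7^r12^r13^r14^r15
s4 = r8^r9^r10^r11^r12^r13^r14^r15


s1=0, s2=0, s3=0, s4=0

Syndrome = 0 (no error)


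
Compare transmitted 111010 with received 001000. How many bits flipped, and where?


XOR: 110010

3 error(s) at position(s): 0, 1, 4


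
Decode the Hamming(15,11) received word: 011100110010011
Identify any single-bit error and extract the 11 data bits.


Syndrome = 0: no error detected

Data: 10010010011 (no errors)


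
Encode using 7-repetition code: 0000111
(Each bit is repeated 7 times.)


Each bit -> 7 copies

0000000000000000000000000000111111111111111111111


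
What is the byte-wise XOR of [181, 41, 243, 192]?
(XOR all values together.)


XOR chain: 181 ^ 41 ^ 243 ^ 192 = 175

175


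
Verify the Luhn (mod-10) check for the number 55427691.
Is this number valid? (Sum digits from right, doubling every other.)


Luhn sum = 37
37 mod 10 = 7

Invalid (Luhn sum mod 10 = 7)


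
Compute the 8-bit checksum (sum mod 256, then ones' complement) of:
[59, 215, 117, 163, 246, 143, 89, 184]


Sum = 1216 mod 256 = 192
Complement = 63

63


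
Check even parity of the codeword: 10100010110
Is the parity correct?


Number of 1s: 5

No, parity error (5 ones)


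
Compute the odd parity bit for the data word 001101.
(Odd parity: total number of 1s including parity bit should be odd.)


Number of 1s in data: 3
Parity bit: 0

0


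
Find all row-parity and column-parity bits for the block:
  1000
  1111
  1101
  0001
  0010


Row parities: 10111
Column parities: 1001

Row P: 10111, Col P: 1001, Corner: 0


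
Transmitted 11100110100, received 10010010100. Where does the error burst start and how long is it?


XOR: 01110100000

Burst at position 1, length 5


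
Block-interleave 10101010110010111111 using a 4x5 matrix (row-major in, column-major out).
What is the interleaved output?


Matrix:
  10101
  01011
  00101
  11111
Read columns: 10010101101101011111

10010101101101011111


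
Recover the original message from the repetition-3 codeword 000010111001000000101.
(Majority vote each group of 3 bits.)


Groups: 000, 010, 111, 001, 000, 000, 101
Majority votes: 0010001

0010001


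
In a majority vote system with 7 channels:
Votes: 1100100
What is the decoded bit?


Ones: 3 out of 7
Threshold: 4

0 (3/7 voted 1)


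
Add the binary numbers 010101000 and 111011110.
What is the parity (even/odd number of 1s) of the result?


010101000 = 168
111011110 = 478
Sum = 646 = 1010000110
1s count = 4

even parity (4 ones in 1010000110)


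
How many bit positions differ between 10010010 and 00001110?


XOR: 10011100
Count of 1s: 4

4


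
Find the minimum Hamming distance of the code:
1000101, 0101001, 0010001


Comparing all pairs, minimum distance: 3
Can detect 2 errors, correct 1 errors

3


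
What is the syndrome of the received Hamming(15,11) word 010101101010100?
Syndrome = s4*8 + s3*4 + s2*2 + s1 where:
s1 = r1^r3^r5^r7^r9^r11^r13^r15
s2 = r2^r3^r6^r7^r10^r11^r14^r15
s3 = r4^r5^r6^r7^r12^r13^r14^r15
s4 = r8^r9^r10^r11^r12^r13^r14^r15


s1=0, s2=0, s3=0, s4=1

Syndrome = 8 (error at position 8)


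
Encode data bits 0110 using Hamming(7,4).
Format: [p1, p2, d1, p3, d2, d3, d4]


Parity bits: p1=1, p2=1, p3=0

1100110


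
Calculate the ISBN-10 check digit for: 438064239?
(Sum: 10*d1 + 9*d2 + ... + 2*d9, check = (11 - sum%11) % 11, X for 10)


Weighted sum: 222
222 mod 11 = 2

Check digit: 9


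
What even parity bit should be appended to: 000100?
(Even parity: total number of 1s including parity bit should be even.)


Number of 1s in data: 1
Parity bit: 1

1


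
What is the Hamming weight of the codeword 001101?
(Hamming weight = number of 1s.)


Counting 1s in 001101

3


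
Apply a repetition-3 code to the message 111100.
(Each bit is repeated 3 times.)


Each bit -> 3 copies

111111111111000000


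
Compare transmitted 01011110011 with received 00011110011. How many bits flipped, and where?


XOR: 01000000000

1 error(s) at position(s): 1


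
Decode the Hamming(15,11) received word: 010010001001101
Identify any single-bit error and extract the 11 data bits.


Syndrome = 0: no error detected

Data: 01001001101 (no errors)


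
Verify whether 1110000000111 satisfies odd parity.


Number of 1s: 6

No, parity error (6 ones)


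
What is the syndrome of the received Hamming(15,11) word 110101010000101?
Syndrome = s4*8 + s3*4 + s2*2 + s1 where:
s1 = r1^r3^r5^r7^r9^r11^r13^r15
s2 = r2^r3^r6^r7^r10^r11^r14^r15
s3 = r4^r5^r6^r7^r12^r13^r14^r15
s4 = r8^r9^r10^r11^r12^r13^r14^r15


s1=1, s2=1, s3=0, s4=1

Syndrome = 11 (error at position 11)


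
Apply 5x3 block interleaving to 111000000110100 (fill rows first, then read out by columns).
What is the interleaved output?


Matrix:
  111
  000
  000
  110
  100
Read columns: 100111001010000

100111001010000


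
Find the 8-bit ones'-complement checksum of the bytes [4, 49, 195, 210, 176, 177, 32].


Sum = 843 mod 256 = 75
Complement = 180

180


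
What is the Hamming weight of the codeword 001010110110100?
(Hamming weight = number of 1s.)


Counting 1s in 001010110110100

7


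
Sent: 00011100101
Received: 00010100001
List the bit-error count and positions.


XOR: 00001000100

2 error(s) at position(s): 4, 8


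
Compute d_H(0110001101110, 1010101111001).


XOR: 1100100010111
Count of 1s: 7

7


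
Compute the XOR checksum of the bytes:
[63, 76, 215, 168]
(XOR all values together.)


XOR chain: 63 ^ 76 ^ 215 ^ 168 = 12

12


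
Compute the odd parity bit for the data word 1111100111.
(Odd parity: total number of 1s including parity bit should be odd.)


Number of 1s in data: 8
Parity bit: 1

1


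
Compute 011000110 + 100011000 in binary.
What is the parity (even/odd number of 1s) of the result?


011000110 = 198
100011000 = 280
Sum = 478 = 111011110
1s count = 7

odd parity (7 ones in 111011110)


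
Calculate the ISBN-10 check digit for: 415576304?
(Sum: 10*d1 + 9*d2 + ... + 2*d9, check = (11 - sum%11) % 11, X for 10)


Weighted sum: 216
216 mod 11 = 7

Check digit: 4


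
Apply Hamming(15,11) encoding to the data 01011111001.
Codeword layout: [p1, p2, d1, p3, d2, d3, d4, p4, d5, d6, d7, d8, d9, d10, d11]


Parity bits: p1=1, p2=0, p3=0, p4=1

100010111111001


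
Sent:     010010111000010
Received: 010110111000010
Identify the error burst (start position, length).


XOR: 000100000000000

Burst at position 3, length 1


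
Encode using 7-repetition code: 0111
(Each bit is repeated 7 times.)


Each bit -> 7 copies

0000000111111111111111111111


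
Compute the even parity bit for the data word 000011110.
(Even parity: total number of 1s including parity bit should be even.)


Number of 1s in data: 4
Parity bit: 0

0


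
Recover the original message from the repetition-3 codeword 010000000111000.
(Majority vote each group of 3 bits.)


Groups: 010, 000, 000, 111, 000
Majority votes: 00010

00010


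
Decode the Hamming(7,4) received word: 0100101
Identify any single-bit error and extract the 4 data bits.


Syndrome = 0: no error detected

Data: 0101 (no errors)


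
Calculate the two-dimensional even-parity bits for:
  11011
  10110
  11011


Row parities: 010
Column parities: 10110

Row P: 010, Col P: 10110, Corner: 1


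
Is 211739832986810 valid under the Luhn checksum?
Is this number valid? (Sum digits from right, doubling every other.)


Luhn sum = 68
68 mod 10 = 8

Invalid (Luhn sum mod 10 = 8)


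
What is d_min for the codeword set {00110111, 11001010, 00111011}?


Comparing all pairs, minimum distance: 2
Can detect 1 errors, correct 0 errors

2


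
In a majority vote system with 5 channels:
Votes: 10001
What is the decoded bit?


Ones: 2 out of 5
Threshold: 3

0 (2/5 voted 1)


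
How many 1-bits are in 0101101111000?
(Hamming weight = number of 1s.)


Counting 1s in 0101101111000

7


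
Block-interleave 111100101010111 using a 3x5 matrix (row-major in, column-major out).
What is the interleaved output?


Matrix:
  11110
  01010
  10111
Read columns: 101110101111001

101110101111001


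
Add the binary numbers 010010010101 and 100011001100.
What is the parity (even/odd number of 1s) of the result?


010010010101 = 1173
100011001100 = 2252
Sum = 3425 = 110101100001
1s count = 6

even parity (6 ones in 110101100001)


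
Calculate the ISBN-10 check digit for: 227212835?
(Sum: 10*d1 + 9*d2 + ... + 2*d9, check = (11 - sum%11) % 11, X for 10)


Weighted sum: 175
175 mod 11 = 10

Check digit: 1


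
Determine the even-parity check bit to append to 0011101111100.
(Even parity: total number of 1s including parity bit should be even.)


Number of 1s in data: 8
Parity bit: 0

0


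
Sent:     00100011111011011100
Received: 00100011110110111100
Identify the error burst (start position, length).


XOR: 00000000001101100000

Burst at position 10, length 5


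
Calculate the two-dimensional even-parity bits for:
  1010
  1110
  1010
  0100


Row parities: 0101
Column parities: 1010

Row P: 0101, Col P: 1010, Corner: 0


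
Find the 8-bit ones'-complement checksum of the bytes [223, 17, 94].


Sum = 334 mod 256 = 78
Complement = 177

177


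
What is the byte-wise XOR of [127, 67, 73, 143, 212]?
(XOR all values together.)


XOR chain: 127 ^ 67 ^ 73 ^ 143 ^ 212 = 46

46


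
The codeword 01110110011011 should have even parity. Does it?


Number of 1s: 9

No, parity error (9 ones)


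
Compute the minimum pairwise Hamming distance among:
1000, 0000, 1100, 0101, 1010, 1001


Comparing all pairs, minimum distance: 1
Can detect 0 errors, correct 0 errors

1


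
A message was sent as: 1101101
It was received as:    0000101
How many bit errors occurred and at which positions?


XOR: 1101000

3 error(s) at position(s): 0, 1, 3


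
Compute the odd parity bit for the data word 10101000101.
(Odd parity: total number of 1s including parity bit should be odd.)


Number of 1s in data: 5
Parity bit: 0

0


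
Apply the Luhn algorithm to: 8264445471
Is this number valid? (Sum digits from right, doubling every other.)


Luhn sum = 39
39 mod 10 = 9

Invalid (Luhn sum mod 10 = 9)


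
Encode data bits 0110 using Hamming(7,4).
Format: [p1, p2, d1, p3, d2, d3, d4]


Parity bits: p1=1, p2=1, p3=0

1100110


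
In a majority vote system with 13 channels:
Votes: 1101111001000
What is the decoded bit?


Ones: 7 out of 13
Threshold: 7

1 (7/13 voted 1)


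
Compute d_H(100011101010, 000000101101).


XOR: 100011000111
Count of 1s: 6

6


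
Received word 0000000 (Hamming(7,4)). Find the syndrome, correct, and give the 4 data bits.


Syndrome = 0: no error detected

Data: 0000 (no errors)


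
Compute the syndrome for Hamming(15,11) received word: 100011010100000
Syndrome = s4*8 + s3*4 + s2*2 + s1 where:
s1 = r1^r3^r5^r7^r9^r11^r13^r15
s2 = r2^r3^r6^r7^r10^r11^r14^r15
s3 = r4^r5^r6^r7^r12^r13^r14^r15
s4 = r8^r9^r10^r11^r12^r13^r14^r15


s1=0, s2=0, s3=0, s4=0

Syndrome = 0 (no error)


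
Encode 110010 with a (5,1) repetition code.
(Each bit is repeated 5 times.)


Each bit -> 5 copies

111111111100000000001111100000


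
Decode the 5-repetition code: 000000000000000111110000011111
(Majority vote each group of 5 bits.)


Groups: 00000, 00000, 00000, 11111, 00000, 11111
Majority votes: 000101

000101


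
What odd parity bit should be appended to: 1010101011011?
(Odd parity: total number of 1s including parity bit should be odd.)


Number of 1s in data: 8
Parity bit: 1

1


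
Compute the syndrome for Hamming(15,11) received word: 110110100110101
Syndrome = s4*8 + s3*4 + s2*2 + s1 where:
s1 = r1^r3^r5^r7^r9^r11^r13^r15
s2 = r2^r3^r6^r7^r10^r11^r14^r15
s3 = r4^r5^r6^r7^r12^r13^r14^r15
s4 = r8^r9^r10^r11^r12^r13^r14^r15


s1=0, s2=1, s3=1, s4=0

Syndrome = 6 (error at position 6)


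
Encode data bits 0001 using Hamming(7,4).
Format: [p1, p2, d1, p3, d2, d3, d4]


Parity bits: p1=1, p2=1, p3=1

1101001


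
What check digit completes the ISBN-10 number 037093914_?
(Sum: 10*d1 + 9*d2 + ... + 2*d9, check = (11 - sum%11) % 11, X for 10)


Weighted sum: 199
199 mod 11 = 1

Check digit: X


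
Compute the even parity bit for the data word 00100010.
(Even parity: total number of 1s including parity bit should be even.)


Number of 1s in data: 2
Parity bit: 0

0


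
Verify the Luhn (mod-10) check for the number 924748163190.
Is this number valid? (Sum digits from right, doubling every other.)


Luhn sum = 66
66 mod 10 = 6

Invalid (Luhn sum mod 10 = 6)


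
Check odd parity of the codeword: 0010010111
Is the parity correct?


Number of 1s: 5

Yes, parity is correct (5 ones)


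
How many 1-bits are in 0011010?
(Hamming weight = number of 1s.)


Counting 1s in 0011010

3


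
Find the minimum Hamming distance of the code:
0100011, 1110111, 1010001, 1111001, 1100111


Comparing all pairs, minimum distance: 1
Can detect 0 errors, correct 0 errors

1


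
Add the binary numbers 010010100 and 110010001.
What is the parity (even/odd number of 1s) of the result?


010010100 = 148
110010001 = 401
Sum = 549 = 1000100101
1s count = 4

even parity (4 ones in 1000100101)


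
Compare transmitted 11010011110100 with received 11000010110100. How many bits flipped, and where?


XOR: 00010001000000

2 error(s) at position(s): 3, 7


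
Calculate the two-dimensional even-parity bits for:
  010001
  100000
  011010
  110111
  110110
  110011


Row parities: 011100
Column parities: 011001

Row P: 011100, Col P: 011001, Corner: 1


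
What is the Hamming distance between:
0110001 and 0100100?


XOR: 0010101
Count of 1s: 3

3


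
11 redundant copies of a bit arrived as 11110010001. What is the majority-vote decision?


Ones: 6 out of 11
Threshold: 6

1 (6/11 voted 1)


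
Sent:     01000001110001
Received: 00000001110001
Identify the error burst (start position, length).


XOR: 01000000000000

Burst at position 1, length 1


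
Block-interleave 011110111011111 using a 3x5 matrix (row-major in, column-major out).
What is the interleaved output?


Matrix:
  01111
  01110
  11111
Read columns: 001111111111101

001111111111101


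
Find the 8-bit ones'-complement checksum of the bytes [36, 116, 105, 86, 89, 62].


Sum = 494 mod 256 = 238
Complement = 17

17


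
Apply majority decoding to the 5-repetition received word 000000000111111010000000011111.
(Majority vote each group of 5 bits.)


Groups: 00000, 00001, 11111, 01000, 00000, 11111
Majority votes: 001001

001001


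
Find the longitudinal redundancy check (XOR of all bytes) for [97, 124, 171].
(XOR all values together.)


XOR chain: 97 ^ 124 ^ 171 = 182

182


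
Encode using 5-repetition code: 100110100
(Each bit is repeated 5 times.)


Each bit -> 5 copies

111110000000000111111111100000111110000000000


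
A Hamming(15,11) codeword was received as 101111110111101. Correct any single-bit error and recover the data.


Syndrome = 5: error at position 5

Data: 10110111101 (corrected bit 5)


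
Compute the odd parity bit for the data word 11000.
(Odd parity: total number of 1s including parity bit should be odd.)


Number of 1s in data: 2
Parity bit: 1

1


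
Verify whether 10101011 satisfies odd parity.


Number of 1s: 5

Yes, parity is correct (5 ones)


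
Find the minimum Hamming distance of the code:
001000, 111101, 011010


Comparing all pairs, minimum distance: 2
Can detect 1 errors, correct 0 errors

2


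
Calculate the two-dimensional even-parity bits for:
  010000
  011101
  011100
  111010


Row parities: 1010
Column parities: 101011

Row P: 1010, Col P: 101011, Corner: 0


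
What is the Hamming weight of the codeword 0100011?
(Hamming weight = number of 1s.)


Counting 1s in 0100011

3


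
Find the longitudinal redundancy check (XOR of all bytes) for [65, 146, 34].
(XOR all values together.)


XOR chain: 65 ^ 146 ^ 34 = 241

241


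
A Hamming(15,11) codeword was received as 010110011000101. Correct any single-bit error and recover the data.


Syndrome = 0: no error detected

Data: 01001000101 (no errors)


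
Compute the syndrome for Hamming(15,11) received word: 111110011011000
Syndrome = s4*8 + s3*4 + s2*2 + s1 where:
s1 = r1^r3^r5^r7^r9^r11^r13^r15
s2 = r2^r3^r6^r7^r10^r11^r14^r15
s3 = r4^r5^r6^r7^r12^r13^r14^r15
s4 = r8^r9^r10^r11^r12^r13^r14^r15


s1=1, s2=1, s3=1, s4=0

Syndrome = 7 (error at position 7)


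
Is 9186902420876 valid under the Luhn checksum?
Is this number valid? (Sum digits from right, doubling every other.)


Luhn sum = 62
62 mod 10 = 2

Invalid (Luhn sum mod 10 = 2)


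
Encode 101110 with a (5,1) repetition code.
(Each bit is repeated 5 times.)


Each bit -> 5 copies

111110000011111111111111100000


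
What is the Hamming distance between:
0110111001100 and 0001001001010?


XOR: 0111110000110
Count of 1s: 7

7


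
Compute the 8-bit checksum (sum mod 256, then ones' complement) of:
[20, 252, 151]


Sum = 423 mod 256 = 167
Complement = 88

88


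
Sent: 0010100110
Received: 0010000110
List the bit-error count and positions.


XOR: 0000100000

1 error(s) at position(s): 4


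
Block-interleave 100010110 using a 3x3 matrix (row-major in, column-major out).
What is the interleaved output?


Matrix:
  100
  010
  110
Read columns: 101011000

101011000


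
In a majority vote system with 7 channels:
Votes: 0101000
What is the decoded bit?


Ones: 2 out of 7
Threshold: 4

0 (2/7 voted 1)


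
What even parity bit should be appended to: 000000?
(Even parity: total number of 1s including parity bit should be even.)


Number of 1s in data: 0
Parity bit: 0

0


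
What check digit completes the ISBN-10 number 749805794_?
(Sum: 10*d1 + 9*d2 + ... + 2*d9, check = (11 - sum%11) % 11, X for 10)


Weighted sum: 322
322 mod 11 = 3

Check digit: 8


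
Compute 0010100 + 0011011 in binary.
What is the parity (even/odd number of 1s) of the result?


0010100 = 20
0011011 = 27
Sum = 47 = 101111
1s count = 5

odd parity (5 ones in 101111)


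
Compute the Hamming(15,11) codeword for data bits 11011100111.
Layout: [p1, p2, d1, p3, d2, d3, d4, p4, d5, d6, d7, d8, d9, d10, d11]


Parity bits: p1=0, p2=1, p3=1, p4=1

011110111100111


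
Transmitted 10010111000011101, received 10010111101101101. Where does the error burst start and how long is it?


XOR: 00000000101110000

Burst at position 8, length 5


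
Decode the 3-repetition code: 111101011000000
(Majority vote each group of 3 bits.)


Groups: 111, 101, 011, 000, 000
Majority votes: 11100

11100


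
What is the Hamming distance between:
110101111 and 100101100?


XOR: 010000011
Count of 1s: 3

3


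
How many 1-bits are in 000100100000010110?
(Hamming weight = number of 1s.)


Counting 1s in 000100100000010110

5


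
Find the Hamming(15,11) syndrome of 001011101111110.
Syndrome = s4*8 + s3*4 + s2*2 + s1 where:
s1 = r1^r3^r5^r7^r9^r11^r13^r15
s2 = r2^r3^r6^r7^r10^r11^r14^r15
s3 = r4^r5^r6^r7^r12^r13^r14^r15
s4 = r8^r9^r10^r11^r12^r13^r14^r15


s1=0, s2=0, s3=0, s4=0

Syndrome = 0 (no error)


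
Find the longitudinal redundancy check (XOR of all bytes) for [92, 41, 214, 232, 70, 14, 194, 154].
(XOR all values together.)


XOR chain: 92 ^ 41 ^ 214 ^ 232 ^ 70 ^ 14 ^ 194 ^ 154 = 91

91


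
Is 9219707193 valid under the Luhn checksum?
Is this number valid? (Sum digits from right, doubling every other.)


Luhn sum = 45
45 mod 10 = 5

Invalid (Luhn sum mod 10 = 5)


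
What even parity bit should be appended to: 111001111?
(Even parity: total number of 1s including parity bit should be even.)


Number of 1s in data: 7
Parity bit: 1

1


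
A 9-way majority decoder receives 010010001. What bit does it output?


Ones: 3 out of 9
Threshold: 5

0 (3/9 voted 1)


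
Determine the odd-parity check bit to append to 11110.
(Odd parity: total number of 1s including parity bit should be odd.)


Number of 1s in data: 4
Parity bit: 1

1


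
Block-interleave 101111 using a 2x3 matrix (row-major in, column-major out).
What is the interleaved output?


Matrix:
  101
  111
Read columns: 110111

110111


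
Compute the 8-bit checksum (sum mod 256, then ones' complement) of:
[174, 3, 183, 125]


Sum = 485 mod 256 = 229
Complement = 26

26


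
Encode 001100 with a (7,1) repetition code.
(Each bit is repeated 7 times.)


Each bit -> 7 copies

000000000000001111111111111100000000000000


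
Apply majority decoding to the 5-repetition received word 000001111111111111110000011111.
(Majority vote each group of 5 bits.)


Groups: 00000, 11111, 11111, 11111, 00000, 11111
Majority votes: 011101

011101


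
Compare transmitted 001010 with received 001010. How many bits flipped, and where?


XOR: 000000

0 errors (received matches sent)


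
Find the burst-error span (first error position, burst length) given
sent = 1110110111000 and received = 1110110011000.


XOR: 0000000100000

Burst at position 7, length 1


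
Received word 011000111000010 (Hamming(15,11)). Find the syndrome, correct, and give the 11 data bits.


Syndrome = 9: error at position 9

Data: 10010000010 (corrected bit 9)


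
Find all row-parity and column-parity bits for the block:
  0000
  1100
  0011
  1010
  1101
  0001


Row parities: 000011
Column parities: 1001

Row P: 000011, Col P: 1001, Corner: 0


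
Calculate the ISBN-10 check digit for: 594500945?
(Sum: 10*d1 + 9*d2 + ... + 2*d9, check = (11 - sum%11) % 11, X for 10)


Weighted sum: 256
256 mod 11 = 3

Check digit: 8


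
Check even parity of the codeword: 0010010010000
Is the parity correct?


Number of 1s: 3

No, parity error (3 ones)


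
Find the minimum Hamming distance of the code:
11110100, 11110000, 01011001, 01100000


Comparing all pairs, minimum distance: 1
Can detect 0 errors, correct 0 errors

1


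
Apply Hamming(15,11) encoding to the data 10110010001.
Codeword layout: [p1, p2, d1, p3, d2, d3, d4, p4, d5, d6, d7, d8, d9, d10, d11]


Parity bits: p1=0, p2=1, p3=1, p4=0

011101100010001


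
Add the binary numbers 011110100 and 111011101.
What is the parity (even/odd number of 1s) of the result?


011110100 = 244
111011101 = 477
Sum = 721 = 1011010001
1s count = 5

odd parity (5 ones in 1011010001)


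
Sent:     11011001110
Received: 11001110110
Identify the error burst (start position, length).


XOR: 00010111000

Burst at position 3, length 5


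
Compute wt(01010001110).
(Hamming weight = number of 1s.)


Counting 1s in 01010001110

5


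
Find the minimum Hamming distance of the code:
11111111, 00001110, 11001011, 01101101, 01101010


Comparing all pairs, minimum distance: 3
Can detect 2 errors, correct 1 errors

3


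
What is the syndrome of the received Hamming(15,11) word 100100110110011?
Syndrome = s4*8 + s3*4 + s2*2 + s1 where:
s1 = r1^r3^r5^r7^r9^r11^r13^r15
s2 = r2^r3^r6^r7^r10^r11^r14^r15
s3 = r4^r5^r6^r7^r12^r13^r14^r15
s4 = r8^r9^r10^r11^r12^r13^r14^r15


s1=0, s2=1, s3=0, s4=1

Syndrome = 10 (error at position 10)


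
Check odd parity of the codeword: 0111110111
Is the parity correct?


Number of 1s: 8

No, parity error (8 ones)


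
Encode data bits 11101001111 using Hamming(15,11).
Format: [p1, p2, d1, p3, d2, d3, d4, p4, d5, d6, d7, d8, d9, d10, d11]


Parity bits: p1=1, p2=0, p3=0, p4=1

101011011001111


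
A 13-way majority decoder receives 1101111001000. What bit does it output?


Ones: 7 out of 13
Threshold: 7

1 (7/13 voted 1)


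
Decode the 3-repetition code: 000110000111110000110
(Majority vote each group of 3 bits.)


Groups: 000, 110, 000, 111, 110, 000, 110
Majority votes: 0101101

0101101


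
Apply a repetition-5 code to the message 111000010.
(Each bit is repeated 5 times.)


Each bit -> 5 copies

111111111111111000000000000000000001111100000


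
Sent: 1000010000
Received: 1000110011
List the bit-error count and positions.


XOR: 0000100011

3 error(s) at position(s): 4, 8, 9


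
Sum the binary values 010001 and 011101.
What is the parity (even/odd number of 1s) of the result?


010001 = 17
011101 = 29
Sum = 46 = 101110
1s count = 4

even parity (4 ones in 101110)


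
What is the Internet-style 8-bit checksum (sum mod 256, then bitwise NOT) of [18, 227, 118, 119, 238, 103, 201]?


Sum = 1024 mod 256 = 0
Complement = 255

255


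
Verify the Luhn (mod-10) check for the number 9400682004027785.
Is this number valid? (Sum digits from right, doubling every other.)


Luhn sum = 58
58 mod 10 = 8

Invalid (Luhn sum mod 10 = 8)


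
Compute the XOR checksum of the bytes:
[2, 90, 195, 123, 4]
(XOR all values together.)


XOR chain: 2 ^ 90 ^ 195 ^ 123 ^ 4 = 228

228


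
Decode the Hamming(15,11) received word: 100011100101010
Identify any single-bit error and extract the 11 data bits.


Syndrome = 13: error at position 13

Data: 01110101110 (corrected bit 13)


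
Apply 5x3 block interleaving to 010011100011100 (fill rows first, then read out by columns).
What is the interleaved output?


Matrix:
  010
  011
  100
  011
  100
Read columns: 001011101001010

001011101001010


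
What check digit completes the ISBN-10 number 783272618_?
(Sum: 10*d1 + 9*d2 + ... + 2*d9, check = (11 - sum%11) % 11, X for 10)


Weighted sum: 275
275 mod 11 = 0

Check digit: 0


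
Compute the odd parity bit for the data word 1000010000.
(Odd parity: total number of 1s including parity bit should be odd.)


Number of 1s in data: 2
Parity bit: 1

1


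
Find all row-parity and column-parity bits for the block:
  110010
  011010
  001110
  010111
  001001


Row parities: 11100
Column parities: 111000

Row P: 11100, Col P: 111000, Corner: 1


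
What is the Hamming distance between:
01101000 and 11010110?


XOR: 10111110
Count of 1s: 6

6


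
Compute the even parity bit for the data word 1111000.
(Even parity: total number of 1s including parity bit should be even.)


Number of 1s in data: 4
Parity bit: 0

0


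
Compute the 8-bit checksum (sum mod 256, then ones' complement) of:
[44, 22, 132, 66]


Sum = 264 mod 256 = 8
Complement = 247

247


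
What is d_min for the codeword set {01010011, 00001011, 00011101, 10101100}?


Comparing all pairs, minimum distance: 3
Can detect 2 errors, correct 1 errors

3


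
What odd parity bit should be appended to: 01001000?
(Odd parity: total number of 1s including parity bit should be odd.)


Number of 1s in data: 2
Parity bit: 1

1


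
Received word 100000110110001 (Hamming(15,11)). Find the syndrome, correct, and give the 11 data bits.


Syndrome = 0: no error detected

Data: 00010110001 (no errors)


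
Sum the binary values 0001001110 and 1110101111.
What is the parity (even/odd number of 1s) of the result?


0001001110 = 78
1110101111 = 943
Sum = 1021 = 1111111101
1s count = 9

odd parity (9 ones in 1111111101)


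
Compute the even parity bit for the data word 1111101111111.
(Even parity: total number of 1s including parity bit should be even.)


Number of 1s in data: 12
Parity bit: 0

0


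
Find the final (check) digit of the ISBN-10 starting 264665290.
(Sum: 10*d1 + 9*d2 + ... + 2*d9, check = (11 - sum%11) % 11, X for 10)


Weighted sum: 244
244 mod 11 = 2

Check digit: 9


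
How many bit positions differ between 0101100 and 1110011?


XOR: 1011111
Count of 1s: 6

6


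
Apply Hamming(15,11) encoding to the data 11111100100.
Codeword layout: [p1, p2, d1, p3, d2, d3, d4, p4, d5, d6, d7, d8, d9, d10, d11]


Parity bits: p1=1, p2=0, p3=0, p4=1

101011111100100


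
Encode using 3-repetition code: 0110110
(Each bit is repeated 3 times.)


Each bit -> 3 copies

000111111000111111000


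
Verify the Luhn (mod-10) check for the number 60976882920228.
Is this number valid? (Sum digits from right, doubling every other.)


Luhn sum = 64
64 mod 10 = 4

Invalid (Luhn sum mod 10 = 4)


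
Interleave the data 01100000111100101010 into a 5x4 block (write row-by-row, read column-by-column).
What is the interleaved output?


Matrix:
  0110
  0000
  1111
  0010
  1010
Read columns: 00101101001011100100

00101101001011100100


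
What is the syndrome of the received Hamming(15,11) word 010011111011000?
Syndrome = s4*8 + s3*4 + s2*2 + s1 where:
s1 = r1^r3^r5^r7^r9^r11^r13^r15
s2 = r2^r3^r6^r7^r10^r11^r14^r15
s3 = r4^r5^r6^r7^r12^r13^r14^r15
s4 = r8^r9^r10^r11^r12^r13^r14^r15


s1=0, s2=0, s3=0, s4=0

Syndrome = 0 (no error)


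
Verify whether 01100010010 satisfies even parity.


Number of 1s: 4

Yes, parity is correct (4 ones)


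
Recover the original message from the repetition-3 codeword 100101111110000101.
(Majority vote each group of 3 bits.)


Groups: 100, 101, 111, 110, 000, 101
Majority votes: 011101

011101


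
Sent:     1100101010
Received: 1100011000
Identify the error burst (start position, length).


XOR: 0000110010

Burst at position 4, length 5


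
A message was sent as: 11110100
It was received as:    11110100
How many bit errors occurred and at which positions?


XOR: 00000000

0 errors (received matches sent)


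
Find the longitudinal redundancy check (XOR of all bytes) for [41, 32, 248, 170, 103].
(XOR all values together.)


XOR chain: 41 ^ 32 ^ 248 ^ 170 ^ 103 = 60

60


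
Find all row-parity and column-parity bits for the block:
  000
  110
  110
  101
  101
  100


Row parities: 000001
Column parities: 100

Row P: 000001, Col P: 100, Corner: 1


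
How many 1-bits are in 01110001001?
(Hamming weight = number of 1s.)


Counting 1s in 01110001001

5


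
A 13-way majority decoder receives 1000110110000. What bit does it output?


Ones: 5 out of 13
Threshold: 7

0 (5/13 voted 1)


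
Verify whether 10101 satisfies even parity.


Number of 1s: 3

No, parity error (3 ones)


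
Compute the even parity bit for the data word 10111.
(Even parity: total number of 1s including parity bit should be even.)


Number of 1s in data: 4
Parity bit: 0

0


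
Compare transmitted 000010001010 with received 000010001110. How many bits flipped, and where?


XOR: 000000000100

1 error(s) at position(s): 9


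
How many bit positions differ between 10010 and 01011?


XOR: 11001
Count of 1s: 3

3


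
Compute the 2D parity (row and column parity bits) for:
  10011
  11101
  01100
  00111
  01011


Row parities: 10011
Column parities: 01110

Row P: 10011, Col P: 01110, Corner: 1


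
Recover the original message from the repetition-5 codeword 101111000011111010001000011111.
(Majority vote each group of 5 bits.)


Groups: 10111, 10000, 11111, 01000, 10000, 11111
Majority votes: 101001

101001


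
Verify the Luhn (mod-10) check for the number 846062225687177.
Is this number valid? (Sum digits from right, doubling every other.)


Luhn sum = 72
72 mod 10 = 2

Invalid (Luhn sum mod 10 = 2)


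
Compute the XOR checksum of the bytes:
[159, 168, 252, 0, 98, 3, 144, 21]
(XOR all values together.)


XOR chain: 159 ^ 168 ^ 252 ^ 0 ^ 98 ^ 3 ^ 144 ^ 21 = 47

47


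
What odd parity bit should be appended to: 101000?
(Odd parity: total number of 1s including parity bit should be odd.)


Number of 1s in data: 2
Parity bit: 1

1


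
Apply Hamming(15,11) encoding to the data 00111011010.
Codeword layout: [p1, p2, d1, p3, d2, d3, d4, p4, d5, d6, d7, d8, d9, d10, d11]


Parity bits: p1=1, p2=0, p3=0, p4=0

100001101011010


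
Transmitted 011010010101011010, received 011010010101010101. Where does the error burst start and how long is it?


XOR: 000000000000001111

Burst at position 14, length 4


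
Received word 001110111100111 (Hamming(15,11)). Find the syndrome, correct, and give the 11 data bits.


Syndrome = 2: error at position 2

Data: 11011100111 (corrected bit 2)


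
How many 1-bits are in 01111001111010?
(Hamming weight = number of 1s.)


Counting 1s in 01111001111010

9


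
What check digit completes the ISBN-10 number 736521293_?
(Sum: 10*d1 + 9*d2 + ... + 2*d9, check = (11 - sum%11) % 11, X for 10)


Weighted sum: 238
238 mod 11 = 7

Check digit: 4


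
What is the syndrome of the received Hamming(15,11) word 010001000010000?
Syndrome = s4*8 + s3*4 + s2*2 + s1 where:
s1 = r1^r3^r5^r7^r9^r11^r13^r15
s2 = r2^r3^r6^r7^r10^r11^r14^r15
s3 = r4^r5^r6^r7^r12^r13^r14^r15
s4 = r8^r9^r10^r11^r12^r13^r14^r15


s1=1, s2=1, s3=1, s4=1

Syndrome = 15 (error at position 15)
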